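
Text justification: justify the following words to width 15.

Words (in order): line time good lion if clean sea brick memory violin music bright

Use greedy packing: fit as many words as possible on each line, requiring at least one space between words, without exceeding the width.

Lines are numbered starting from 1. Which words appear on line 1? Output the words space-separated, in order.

Line 1: ['line', 'time', 'good'] (min_width=14, slack=1)
Line 2: ['lion', 'if', 'clean'] (min_width=13, slack=2)
Line 3: ['sea', 'brick'] (min_width=9, slack=6)
Line 4: ['memory', 'violin'] (min_width=13, slack=2)
Line 5: ['music', 'bright'] (min_width=12, slack=3)

Answer: line time good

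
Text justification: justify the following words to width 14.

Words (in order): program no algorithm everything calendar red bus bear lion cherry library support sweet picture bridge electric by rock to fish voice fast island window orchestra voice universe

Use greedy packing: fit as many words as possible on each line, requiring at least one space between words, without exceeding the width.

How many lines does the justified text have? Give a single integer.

Answer: 14

Derivation:
Line 1: ['program', 'no'] (min_width=10, slack=4)
Line 2: ['algorithm'] (min_width=9, slack=5)
Line 3: ['everything'] (min_width=10, slack=4)
Line 4: ['calendar', 'red'] (min_width=12, slack=2)
Line 5: ['bus', 'bear', 'lion'] (min_width=13, slack=1)
Line 6: ['cherry', 'library'] (min_width=14, slack=0)
Line 7: ['support', 'sweet'] (min_width=13, slack=1)
Line 8: ['picture', 'bridge'] (min_width=14, slack=0)
Line 9: ['electric', 'by'] (min_width=11, slack=3)
Line 10: ['rock', 'to', 'fish'] (min_width=12, slack=2)
Line 11: ['voice', 'fast'] (min_width=10, slack=4)
Line 12: ['island', 'window'] (min_width=13, slack=1)
Line 13: ['orchestra'] (min_width=9, slack=5)
Line 14: ['voice', 'universe'] (min_width=14, slack=0)
Total lines: 14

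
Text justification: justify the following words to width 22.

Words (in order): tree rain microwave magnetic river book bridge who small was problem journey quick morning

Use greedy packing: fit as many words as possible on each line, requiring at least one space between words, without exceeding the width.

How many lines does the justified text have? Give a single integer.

Line 1: ['tree', 'rain', 'microwave'] (min_width=19, slack=3)
Line 2: ['magnetic', 'river', 'book'] (min_width=19, slack=3)
Line 3: ['bridge', 'who', 'small', 'was'] (min_width=20, slack=2)
Line 4: ['problem', 'journey', 'quick'] (min_width=21, slack=1)
Line 5: ['morning'] (min_width=7, slack=15)
Total lines: 5

Answer: 5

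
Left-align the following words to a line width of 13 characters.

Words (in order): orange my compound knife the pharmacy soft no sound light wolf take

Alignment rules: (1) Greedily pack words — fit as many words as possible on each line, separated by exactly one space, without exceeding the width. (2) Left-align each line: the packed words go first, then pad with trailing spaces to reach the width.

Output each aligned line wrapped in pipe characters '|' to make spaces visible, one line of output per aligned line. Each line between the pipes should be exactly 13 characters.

Line 1: ['orange', 'my'] (min_width=9, slack=4)
Line 2: ['compound'] (min_width=8, slack=5)
Line 3: ['knife', 'the'] (min_width=9, slack=4)
Line 4: ['pharmacy', 'soft'] (min_width=13, slack=0)
Line 5: ['no', 'sound'] (min_width=8, slack=5)
Line 6: ['light', 'wolf'] (min_width=10, slack=3)
Line 7: ['take'] (min_width=4, slack=9)

Answer: |orange my    |
|compound     |
|knife the    |
|pharmacy soft|
|no sound     |
|light wolf   |
|take         |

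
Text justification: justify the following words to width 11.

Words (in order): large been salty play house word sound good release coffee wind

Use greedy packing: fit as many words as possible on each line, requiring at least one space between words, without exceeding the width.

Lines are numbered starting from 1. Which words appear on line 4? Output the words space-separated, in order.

Answer: sound good

Derivation:
Line 1: ['large', 'been'] (min_width=10, slack=1)
Line 2: ['salty', 'play'] (min_width=10, slack=1)
Line 3: ['house', 'word'] (min_width=10, slack=1)
Line 4: ['sound', 'good'] (min_width=10, slack=1)
Line 5: ['release'] (min_width=7, slack=4)
Line 6: ['coffee', 'wind'] (min_width=11, slack=0)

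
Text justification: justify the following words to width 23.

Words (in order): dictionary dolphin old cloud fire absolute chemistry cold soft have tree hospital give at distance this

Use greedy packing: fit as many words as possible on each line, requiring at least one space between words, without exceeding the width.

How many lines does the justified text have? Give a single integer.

Line 1: ['dictionary', 'dolphin', 'old'] (min_width=22, slack=1)
Line 2: ['cloud', 'fire', 'absolute'] (min_width=19, slack=4)
Line 3: ['chemistry', 'cold', 'soft'] (min_width=19, slack=4)
Line 4: ['have', 'tree', 'hospital', 'give'] (min_width=23, slack=0)
Line 5: ['at', 'distance', 'this'] (min_width=16, slack=7)
Total lines: 5

Answer: 5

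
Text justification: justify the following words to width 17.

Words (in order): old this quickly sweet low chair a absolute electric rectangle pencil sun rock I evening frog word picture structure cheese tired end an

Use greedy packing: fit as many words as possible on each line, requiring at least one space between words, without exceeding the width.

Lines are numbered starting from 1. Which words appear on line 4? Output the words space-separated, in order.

Line 1: ['old', 'this', 'quickly'] (min_width=16, slack=1)
Line 2: ['sweet', 'low', 'chair', 'a'] (min_width=17, slack=0)
Line 3: ['absolute', 'electric'] (min_width=17, slack=0)
Line 4: ['rectangle', 'pencil'] (min_width=16, slack=1)
Line 5: ['sun', 'rock', 'I'] (min_width=10, slack=7)
Line 6: ['evening', 'frog', 'word'] (min_width=17, slack=0)
Line 7: ['picture', 'structure'] (min_width=17, slack=0)
Line 8: ['cheese', 'tired', 'end'] (min_width=16, slack=1)
Line 9: ['an'] (min_width=2, slack=15)

Answer: rectangle pencil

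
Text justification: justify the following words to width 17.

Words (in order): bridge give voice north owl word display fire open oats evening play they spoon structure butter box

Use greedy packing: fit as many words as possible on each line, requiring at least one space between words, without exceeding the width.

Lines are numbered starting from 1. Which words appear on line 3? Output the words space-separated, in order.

Line 1: ['bridge', 'give', 'voice'] (min_width=17, slack=0)
Line 2: ['north', 'owl', 'word'] (min_width=14, slack=3)
Line 3: ['display', 'fire', 'open'] (min_width=17, slack=0)
Line 4: ['oats', 'evening', 'play'] (min_width=17, slack=0)
Line 5: ['they', 'spoon'] (min_width=10, slack=7)
Line 6: ['structure', 'butter'] (min_width=16, slack=1)
Line 7: ['box'] (min_width=3, slack=14)

Answer: display fire open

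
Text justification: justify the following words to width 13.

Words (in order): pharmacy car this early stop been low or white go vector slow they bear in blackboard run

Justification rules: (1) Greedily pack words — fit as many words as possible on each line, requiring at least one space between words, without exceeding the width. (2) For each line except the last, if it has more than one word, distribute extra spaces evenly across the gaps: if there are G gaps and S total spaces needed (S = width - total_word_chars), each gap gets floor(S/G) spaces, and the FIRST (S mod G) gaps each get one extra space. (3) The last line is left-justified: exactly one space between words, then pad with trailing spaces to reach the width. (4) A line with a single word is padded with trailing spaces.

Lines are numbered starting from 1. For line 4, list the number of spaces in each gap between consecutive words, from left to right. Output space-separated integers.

Answer: 2 2

Derivation:
Line 1: ['pharmacy', 'car'] (min_width=12, slack=1)
Line 2: ['this', 'early'] (min_width=10, slack=3)
Line 3: ['stop', 'been', 'low'] (min_width=13, slack=0)
Line 4: ['or', 'white', 'go'] (min_width=11, slack=2)
Line 5: ['vector', 'slow'] (min_width=11, slack=2)
Line 6: ['they', 'bear', 'in'] (min_width=12, slack=1)
Line 7: ['blackboard'] (min_width=10, slack=3)
Line 8: ['run'] (min_width=3, slack=10)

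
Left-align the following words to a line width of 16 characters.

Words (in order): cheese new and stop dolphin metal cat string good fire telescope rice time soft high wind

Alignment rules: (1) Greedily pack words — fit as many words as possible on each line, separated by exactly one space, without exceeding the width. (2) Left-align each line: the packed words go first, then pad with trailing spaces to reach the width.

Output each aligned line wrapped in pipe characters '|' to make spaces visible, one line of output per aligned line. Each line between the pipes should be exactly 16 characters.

Answer: |cheese new and  |
|stop dolphin    |
|metal cat string|
|good fire       |
|telescope rice  |
|time soft high  |
|wind            |

Derivation:
Line 1: ['cheese', 'new', 'and'] (min_width=14, slack=2)
Line 2: ['stop', 'dolphin'] (min_width=12, slack=4)
Line 3: ['metal', 'cat', 'string'] (min_width=16, slack=0)
Line 4: ['good', 'fire'] (min_width=9, slack=7)
Line 5: ['telescope', 'rice'] (min_width=14, slack=2)
Line 6: ['time', 'soft', 'high'] (min_width=14, slack=2)
Line 7: ['wind'] (min_width=4, slack=12)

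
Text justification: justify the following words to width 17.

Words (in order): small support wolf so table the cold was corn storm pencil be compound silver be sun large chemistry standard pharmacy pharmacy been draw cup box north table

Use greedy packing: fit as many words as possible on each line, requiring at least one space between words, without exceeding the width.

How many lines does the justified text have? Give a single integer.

Line 1: ['small', 'support'] (min_width=13, slack=4)
Line 2: ['wolf', 'so', 'table', 'the'] (min_width=17, slack=0)
Line 3: ['cold', 'was', 'corn'] (min_width=13, slack=4)
Line 4: ['storm', 'pencil', 'be'] (min_width=15, slack=2)
Line 5: ['compound', 'silver'] (min_width=15, slack=2)
Line 6: ['be', 'sun', 'large'] (min_width=12, slack=5)
Line 7: ['chemistry'] (min_width=9, slack=8)
Line 8: ['standard', 'pharmacy'] (min_width=17, slack=0)
Line 9: ['pharmacy', 'been'] (min_width=13, slack=4)
Line 10: ['draw', 'cup', 'box'] (min_width=12, slack=5)
Line 11: ['north', 'table'] (min_width=11, slack=6)
Total lines: 11

Answer: 11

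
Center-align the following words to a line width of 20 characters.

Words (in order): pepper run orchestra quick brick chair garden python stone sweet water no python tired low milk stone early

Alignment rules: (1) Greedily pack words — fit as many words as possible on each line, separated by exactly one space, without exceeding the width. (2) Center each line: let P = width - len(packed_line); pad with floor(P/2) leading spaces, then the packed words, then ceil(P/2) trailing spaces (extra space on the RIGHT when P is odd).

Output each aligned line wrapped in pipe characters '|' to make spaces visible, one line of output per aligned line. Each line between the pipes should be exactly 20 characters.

Line 1: ['pepper', 'run', 'orchestra'] (min_width=20, slack=0)
Line 2: ['quick', 'brick', 'chair'] (min_width=17, slack=3)
Line 3: ['garden', 'python', 'stone'] (min_width=19, slack=1)
Line 4: ['sweet', 'water', 'no'] (min_width=14, slack=6)
Line 5: ['python', 'tired', 'low'] (min_width=16, slack=4)
Line 6: ['milk', 'stone', 'early'] (min_width=16, slack=4)

Answer: |pepper run orchestra|
| quick brick chair  |
|garden python stone |
|   sweet water no   |
|  python tired low  |
|  milk stone early  |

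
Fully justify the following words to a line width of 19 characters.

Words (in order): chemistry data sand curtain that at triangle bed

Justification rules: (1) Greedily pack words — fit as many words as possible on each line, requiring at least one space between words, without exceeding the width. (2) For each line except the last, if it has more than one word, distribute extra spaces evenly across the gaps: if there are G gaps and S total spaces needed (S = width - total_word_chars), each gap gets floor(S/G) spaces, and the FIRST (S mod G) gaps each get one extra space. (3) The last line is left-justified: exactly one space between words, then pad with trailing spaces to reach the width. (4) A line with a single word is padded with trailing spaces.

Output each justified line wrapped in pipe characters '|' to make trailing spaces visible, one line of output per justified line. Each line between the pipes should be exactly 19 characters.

Answer: |chemistry data sand|
|curtain   that   at|
|triangle bed       |

Derivation:
Line 1: ['chemistry', 'data', 'sand'] (min_width=19, slack=0)
Line 2: ['curtain', 'that', 'at'] (min_width=15, slack=4)
Line 3: ['triangle', 'bed'] (min_width=12, slack=7)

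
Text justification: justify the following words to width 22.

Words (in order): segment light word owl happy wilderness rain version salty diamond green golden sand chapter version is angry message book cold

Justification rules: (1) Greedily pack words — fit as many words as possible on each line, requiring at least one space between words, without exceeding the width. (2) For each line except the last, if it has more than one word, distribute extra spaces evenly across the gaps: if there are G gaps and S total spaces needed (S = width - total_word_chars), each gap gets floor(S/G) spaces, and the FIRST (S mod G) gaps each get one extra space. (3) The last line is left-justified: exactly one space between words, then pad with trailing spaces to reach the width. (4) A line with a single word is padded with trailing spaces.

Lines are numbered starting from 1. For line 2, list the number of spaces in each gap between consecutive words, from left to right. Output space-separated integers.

Answer: 2 1

Derivation:
Line 1: ['segment', 'light', 'word', 'owl'] (min_width=22, slack=0)
Line 2: ['happy', 'wilderness', 'rain'] (min_width=21, slack=1)
Line 3: ['version', 'salty', 'diamond'] (min_width=21, slack=1)
Line 4: ['green', 'golden', 'sand'] (min_width=17, slack=5)
Line 5: ['chapter', 'version', 'is'] (min_width=18, slack=4)
Line 6: ['angry', 'message', 'book'] (min_width=18, slack=4)
Line 7: ['cold'] (min_width=4, slack=18)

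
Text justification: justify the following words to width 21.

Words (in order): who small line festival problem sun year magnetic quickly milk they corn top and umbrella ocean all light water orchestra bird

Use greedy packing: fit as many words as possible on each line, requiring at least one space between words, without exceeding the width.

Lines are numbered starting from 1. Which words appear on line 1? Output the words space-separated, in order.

Line 1: ['who', 'small', 'line'] (min_width=14, slack=7)
Line 2: ['festival', 'problem', 'sun'] (min_width=20, slack=1)
Line 3: ['year', 'magnetic', 'quickly'] (min_width=21, slack=0)
Line 4: ['milk', 'they', 'corn', 'top'] (min_width=18, slack=3)
Line 5: ['and', 'umbrella', 'ocean'] (min_width=18, slack=3)
Line 6: ['all', 'light', 'water'] (min_width=15, slack=6)
Line 7: ['orchestra', 'bird'] (min_width=14, slack=7)

Answer: who small line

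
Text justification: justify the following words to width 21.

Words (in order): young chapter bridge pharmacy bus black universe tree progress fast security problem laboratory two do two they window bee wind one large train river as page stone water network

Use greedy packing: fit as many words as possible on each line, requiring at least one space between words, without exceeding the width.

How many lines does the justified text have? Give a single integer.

Line 1: ['young', 'chapter', 'bridge'] (min_width=20, slack=1)
Line 2: ['pharmacy', 'bus', 'black'] (min_width=18, slack=3)
Line 3: ['universe', 'tree'] (min_width=13, slack=8)
Line 4: ['progress', 'fast'] (min_width=13, slack=8)
Line 5: ['security', 'problem'] (min_width=16, slack=5)
Line 6: ['laboratory', 'two', 'do', 'two'] (min_width=21, slack=0)
Line 7: ['they', 'window', 'bee', 'wind'] (min_width=20, slack=1)
Line 8: ['one', 'large', 'train', 'river'] (min_width=21, slack=0)
Line 9: ['as', 'page', 'stone', 'water'] (min_width=19, slack=2)
Line 10: ['network'] (min_width=7, slack=14)
Total lines: 10

Answer: 10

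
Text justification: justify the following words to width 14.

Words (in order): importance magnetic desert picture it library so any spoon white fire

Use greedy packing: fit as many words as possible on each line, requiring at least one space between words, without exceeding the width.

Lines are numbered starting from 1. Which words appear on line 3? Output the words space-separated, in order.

Line 1: ['importance'] (min_width=10, slack=4)
Line 2: ['magnetic'] (min_width=8, slack=6)
Line 3: ['desert', 'picture'] (min_width=14, slack=0)
Line 4: ['it', 'library', 'so'] (min_width=13, slack=1)
Line 5: ['any', 'spoon'] (min_width=9, slack=5)
Line 6: ['white', 'fire'] (min_width=10, slack=4)

Answer: desert picture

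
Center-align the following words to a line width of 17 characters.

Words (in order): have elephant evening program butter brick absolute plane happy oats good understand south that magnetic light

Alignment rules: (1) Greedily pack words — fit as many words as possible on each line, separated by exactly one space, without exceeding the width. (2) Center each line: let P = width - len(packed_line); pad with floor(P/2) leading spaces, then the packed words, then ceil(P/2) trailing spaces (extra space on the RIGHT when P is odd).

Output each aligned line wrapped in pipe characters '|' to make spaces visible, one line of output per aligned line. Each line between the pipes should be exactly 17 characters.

Answer: |  have elephant  |
| evening program |
|  butter brick   |
| absolute plane  |
| happy oats good |
|understand south |
|  that magnetic  |
|      light      |

Derivation:
Line 1: ['have', 'elephant'] (min_width=13, slack=4)
Line 2: ['evening', 'program'] (min_width=15, slack=2)
Line 3: ['butter', 'brick'] (min_width=12, slack=5)
Line 4: ['absolute', 'plane'] (min_width=14, slack=3)
Line 5: ['happy', 'oats', 'good'] (min_width=15, slack=2)
Line 6: ['understand', 'south'] (min_width=16, slack=1)
Line 7: ['that', 'magnetic'] (min_width=13, slack=4)
Line 8: ['light'] (min_width=5, slack=12)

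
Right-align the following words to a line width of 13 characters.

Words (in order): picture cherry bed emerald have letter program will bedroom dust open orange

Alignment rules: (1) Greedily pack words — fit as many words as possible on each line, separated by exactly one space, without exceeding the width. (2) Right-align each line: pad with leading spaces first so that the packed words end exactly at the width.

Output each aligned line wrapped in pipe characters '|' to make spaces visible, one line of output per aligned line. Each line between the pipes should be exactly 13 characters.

Answer: |      picture|
|   cherry bed|
| emerald have|
|       letter|
| program will|
| bedroom dust|
|  open orange|

Derivation:
Line 1: ['picture'] (min_width=7, slack=6)
Line 2: ['cherry', 'bed'] (min_width=10, slack=3)
Line 3: ['emerald', 'have'] (min_width=12, slack=1)
Line 4: ['letter'] (min_width=6, slack=7)
Line 5: ['program', 'will'] (min_width=12, slack=1)
Line 6: ['bedroom', 'dust'] (min_width=12, slack=1)
Line 7: ['open', 'orange'] (min_width=11, slack=2)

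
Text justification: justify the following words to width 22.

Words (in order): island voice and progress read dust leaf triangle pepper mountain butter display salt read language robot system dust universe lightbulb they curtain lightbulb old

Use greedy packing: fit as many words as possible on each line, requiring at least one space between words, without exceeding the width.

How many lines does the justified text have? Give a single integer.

Line 1: ['island', 'voice', 'and'] (min_width=16, slack=6)
Line 2: ['progress', 'read', 'dust'] (min_width=18, slack=4)
Line 3: ['leaf', 'triangle', 'pepper'] (min_width=20, slack=2)
Line 4: ['mountain', 'butter'] (min_width=15, slack=7)
Line 5: ['display', 'salt', 'read'] (min_width=17, slack=5)
Line 6: ['language', 'robot', 'system'] (min_width=21, slack=1)
Line 7: ['dust', 'universe'] (min_width=13, slack=9)
Line 8: ['lightbulb', 'they', 'curtain'] (min_width=22, slack=0)
Line 9: ['lightbulb', 'old'] (min_width=13, slack=9)
Total lines: 9

Answer: 9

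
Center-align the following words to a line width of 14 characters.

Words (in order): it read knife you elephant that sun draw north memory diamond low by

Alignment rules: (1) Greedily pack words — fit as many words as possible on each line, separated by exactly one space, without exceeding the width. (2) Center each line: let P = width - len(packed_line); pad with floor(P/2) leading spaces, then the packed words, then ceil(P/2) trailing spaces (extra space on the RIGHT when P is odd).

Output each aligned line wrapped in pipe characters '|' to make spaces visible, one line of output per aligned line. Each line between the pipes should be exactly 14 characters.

Line 1: ['it', 'read', 'knife'] (min_width=13, slack=1)
Line 2: ['you', 'elephant'] (min_width=12, slack=2)
Line 3: ['that', 'sun', 'draw'] (min_width=13, slack=1)
Line 4: ['north', 'memory'] (min_width=12, slack=2)
Line 5: ['diamond', 'low', 'by'] (min_width=14, slack=0)

Answer: |it read knife |
| you elephant |
|that sun draw |
| north memory |
|diamond low by|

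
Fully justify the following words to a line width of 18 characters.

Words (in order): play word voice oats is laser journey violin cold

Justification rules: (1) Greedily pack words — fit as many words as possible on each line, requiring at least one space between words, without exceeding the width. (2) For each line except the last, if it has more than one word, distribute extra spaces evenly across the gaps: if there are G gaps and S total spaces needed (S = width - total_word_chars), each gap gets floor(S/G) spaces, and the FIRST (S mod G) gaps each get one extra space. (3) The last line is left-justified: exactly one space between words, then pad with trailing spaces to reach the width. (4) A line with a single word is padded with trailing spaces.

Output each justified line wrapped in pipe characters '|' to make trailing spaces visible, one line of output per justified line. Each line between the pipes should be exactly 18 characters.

Answer: |play   word  voice|
|oats    is   laser|
|journey     violin|
|cold              |

Derivation:
Line 1: ['play', 'word', 'voice'] (min_width=15, slack=3)
Line 2: ['oats', 'is', 'laser'] (min_width=13, slack=5)
Line 3: ['journey', 'violin'] (min_width=14, slack=4)
Line 4: ['cold'] (min_width=4, slack=14)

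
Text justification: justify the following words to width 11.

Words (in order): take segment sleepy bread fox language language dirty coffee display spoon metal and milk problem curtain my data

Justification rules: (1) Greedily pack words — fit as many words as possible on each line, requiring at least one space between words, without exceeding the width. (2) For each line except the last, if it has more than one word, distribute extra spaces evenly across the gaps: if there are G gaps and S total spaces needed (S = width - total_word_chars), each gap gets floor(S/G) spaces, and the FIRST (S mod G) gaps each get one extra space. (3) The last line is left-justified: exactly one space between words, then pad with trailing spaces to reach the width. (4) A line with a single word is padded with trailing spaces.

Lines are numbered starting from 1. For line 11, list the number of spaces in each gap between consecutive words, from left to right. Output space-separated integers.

Line 1: ['take'] (min_width=4, slack=7)
Line 2: ['segment'] (min_width=7, slack=4)
Line 3: ['sleepy'] (min_width=6, slack=5)
Line 4: ['bread', 'fox'] (min_width=9, slack=2)
Line 5: ['language'] (min_width=8, slack=3)
Line 6: ['language'] (min_width=8, slack=3)
Line 7: ['dirty'] (min_width=5, slack=6)
Line 8: ['coffee'] (min_width=6, slack=5)
Line 9: ['display'] (min_width=7, slack=4)
Line 10: ['spoon', 'metal'] (min_width=11, slack=0)
Line 11: ['and', 'milk'] (min_width=8, slack=3)
Line 12: ['problem'] (min_width=7, slack=4)
Line 13: ['curtain', 'my'] (min_width=10, slack=1)
Line 14: ['data'] (min_width=4, slack=7)

Answer: 4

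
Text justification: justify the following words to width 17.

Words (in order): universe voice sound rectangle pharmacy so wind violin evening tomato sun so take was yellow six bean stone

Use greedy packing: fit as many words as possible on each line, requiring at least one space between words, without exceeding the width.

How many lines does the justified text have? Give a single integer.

Answer: 7

Derivation:
Line 1: ['universe', 'voice'] (min_width=14, slack=3)
Line 2: ['sound', 'rectangle'] (min_width=15, slack=2)
Line 3: ['pharmacy', 'so', 'wind'] (min_width=16, slack=1)
Line 4: ['violin', 'evening'] (min_width=14, slack=3)
Line 5: ['tomato', 'sun', 'so'] (min_width=13, slack=4)
Line 6: ['take', 'was', 'yellow'] (min_width=15, slack=2)
Line 7: ['six', 'bean', 'stone'] (min_width=14, slack=3)
Total lines: 7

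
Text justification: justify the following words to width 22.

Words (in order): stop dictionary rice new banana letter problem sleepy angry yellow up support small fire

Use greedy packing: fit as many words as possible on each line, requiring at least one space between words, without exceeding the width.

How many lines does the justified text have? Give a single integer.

Line 1: ['stop', 'dictionary', 'rice'] (min_width=20, slack=2)
Line 2: ['new', 'banana', 'letter'] (min_width=17, slack=5)
Line 3: ['problem', 'sleepy', 'angry'] (min_width=20, slack=2)
Line 4: ['yellow', 'up', 'support'] (min_width=17, slack=5)
Line 5: ['small', 'fire'] (min_width=10, slack=12)
Total lines: 5

Answer: 5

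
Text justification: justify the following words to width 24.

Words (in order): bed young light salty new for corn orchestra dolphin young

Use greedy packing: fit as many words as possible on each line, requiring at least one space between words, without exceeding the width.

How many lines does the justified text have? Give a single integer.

Answer: 3

Derivation:
Line 1: ['bed', 'young', 'light', 'salty'] (min_width=21, slack=3)
Line 2: ['new', 'for', 'corn', 'orchestra'] (min_width=22, slack=2)
Line 3: ['dolphin', 'young'] (min_width=13, slack=11)
Total lines: 3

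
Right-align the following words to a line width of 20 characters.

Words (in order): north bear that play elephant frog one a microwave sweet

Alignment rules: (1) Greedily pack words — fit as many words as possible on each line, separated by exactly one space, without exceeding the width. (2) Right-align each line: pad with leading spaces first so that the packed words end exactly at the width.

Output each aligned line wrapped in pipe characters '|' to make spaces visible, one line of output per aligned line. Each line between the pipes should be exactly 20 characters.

Answer: |north bear that play|
| elephant frog one a|
|     microwave sweet|

Derivation:
Line 1: ['north', 'bear', 'that', 'play'] (min_width=20, slack=0)
Line 2: ['elephant', 'frog', 'one', 'a'] (min_width=19, slack=1)
Line 3: ['microwave', 'sweet'] (min_width=15, slack=5)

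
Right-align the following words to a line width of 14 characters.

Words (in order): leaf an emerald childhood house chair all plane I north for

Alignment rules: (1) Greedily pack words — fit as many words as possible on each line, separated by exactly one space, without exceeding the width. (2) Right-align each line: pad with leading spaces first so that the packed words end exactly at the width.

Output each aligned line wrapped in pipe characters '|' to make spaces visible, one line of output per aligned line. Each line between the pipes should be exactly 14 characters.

Answer: |       leaf an|
|       emerald|
|     childhood|
|   house chair|
|   all plane I|
|     north for|

Derivation:
Line 1: ['leaf', 'an'] (min_width=7, slack=7)
Line 2: ['emerald'] (min_width=7, slack=7)
Line 3: ['childhood'] (min_width=9, slack=5)
Line 4: ['house', 'chair'] (min_width=11, slack=3)
Line 5: ['all', 'plane', 'I'] (min_width=11, slack=3)
Line 6: ['north', 'for'] (min_width=9, slack=5)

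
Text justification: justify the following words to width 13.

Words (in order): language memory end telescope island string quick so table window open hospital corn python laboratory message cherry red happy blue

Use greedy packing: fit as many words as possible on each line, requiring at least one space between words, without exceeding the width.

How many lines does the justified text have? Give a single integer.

Answer: 12

Derivation:
Line 1: ['language'] (min_width=8, slack=5)
Line 2: ['memory', 'end'] (min_width=10, slack=3)
Line 3: ['telescope'] (min_width=9, slack=4)
Line 4: ['island', 'string'] (min_width=13, slack=0)
Line 5: ['quick', 'so'] (min_width=8, slack=5)
Line 6: ['table', 'window'] (min_width=12, slack=1)
Line 7: ['open', 'hospital'] (min_width=13, slack=0)
Line 8: ['corn', 'python'] (min_width=11, slack=2)
Line 9: ['laboratory'] (min_width=10, slack=3)
Line 10: ['message'] (min_width=7, slack=6)
Line 11: ['cherry', 'red'] (min_width=10, slack=3)
Line 12: ['happy', 'blue'] (min_width=10, slack=3)
Total lines: 12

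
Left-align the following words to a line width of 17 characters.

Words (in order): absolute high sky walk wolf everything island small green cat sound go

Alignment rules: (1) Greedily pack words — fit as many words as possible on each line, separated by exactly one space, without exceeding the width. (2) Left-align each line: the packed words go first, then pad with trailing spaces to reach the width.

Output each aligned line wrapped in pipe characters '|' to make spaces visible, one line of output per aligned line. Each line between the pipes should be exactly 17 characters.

Answer: |absolute high sky|
|walk wolf        |
|everything island|
|small green cat  |
|sound go         |

Derivation:
Line 1: ['absolute', 'high', 'sky'] (min_width=17, slack=0)
Line 2: ['walk', 'wolf'] (min_width=9, slack=8)
Line 3: ['everything', 'island'] (min_width=17, slack=0)
Line 4: ['small', 'green', 'cat'] (min_width=15, slack=2)
Line 5: ['sound', 'go'] (min_width=8, slack=9)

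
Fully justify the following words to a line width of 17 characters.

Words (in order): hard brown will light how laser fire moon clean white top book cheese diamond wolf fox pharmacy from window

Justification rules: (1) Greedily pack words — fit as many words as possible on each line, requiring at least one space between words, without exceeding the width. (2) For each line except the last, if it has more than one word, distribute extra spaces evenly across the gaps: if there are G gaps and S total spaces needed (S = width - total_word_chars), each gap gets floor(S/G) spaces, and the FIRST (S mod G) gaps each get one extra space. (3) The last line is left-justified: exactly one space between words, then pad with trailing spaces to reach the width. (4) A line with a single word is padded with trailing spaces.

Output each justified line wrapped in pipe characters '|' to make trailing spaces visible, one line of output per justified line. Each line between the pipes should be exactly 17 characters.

Answer: |hard  brown  will|
|light  how  laser|
|fire  moon  clean|
|white   top  book|
|cheese    diamond|
|wolf fox pharmacy|
|from window      |

Derivation:
Line 1: ['hard', 'brown', 'will'] (min_width=15, slack=2)
Line 2: ['light', 'how', 'laser'] (min_width=15, slack=2)
Line 3: ['fire', 'moon', 'clean'] (min_width=15, slack=2)
Line 4: ['white', 'top', 'book'] (min_width=14, slack=3)
Line 5: ['cheese', 'diamond'] (min_width=14, slack=3)
Line 6: ['wolf', 'fox', 'pharmacy'] (min_width=17, slack=0)
Line 7: ['from', 'window'] (min_width=11, slack=6)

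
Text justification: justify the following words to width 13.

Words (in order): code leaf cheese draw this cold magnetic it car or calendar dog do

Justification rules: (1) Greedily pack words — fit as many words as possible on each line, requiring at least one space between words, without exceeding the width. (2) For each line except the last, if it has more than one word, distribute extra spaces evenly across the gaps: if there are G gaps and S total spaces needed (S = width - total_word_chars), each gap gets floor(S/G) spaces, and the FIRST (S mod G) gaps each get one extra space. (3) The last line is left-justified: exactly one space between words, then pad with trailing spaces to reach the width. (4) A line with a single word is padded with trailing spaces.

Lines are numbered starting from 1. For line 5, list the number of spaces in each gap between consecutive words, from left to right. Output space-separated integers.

Answer: 8

Derivation:
Line 1: ['code', 'leaf'] (min_width=9, slack=4)
Line 2: ['cheese', 'draw'] (min_width=11, slack=2)
Line 3: ['this', 'cold'] (min_width=9, slack=4)
Line 4: ['magnetic', 'it'] (min_width=11, slack=2)
Line 5: ['car', 'or'] (min_width=6, slack=7)
Line 6: ['calendar', 'dog'] (min_width=12, slack=1)
Line 7: ['do'] (min_width=2, slack=11)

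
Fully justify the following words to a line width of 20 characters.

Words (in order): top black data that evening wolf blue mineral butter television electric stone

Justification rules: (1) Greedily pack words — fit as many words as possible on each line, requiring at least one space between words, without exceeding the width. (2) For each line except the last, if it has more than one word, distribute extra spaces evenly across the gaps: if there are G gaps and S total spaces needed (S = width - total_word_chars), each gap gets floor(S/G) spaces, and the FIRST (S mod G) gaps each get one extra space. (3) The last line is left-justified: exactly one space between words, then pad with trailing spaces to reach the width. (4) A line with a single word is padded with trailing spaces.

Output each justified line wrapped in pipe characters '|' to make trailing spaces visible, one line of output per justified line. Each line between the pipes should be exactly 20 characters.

Answer: |top  black data that|
|evening   wolf  blue|
|mineral       butter|
|television  electric|
|stone               |

Derivation:
Line 1: ['top', 'black', 'data', 'that'] (min_width=19, slack=1)
Line 2: ['evening', 'wolf', 'blue'] (min_width=17, slack=3)
Line 3: ['mineral', 'butter'] (min_width=14, slack=6)
Line 4: ['television', 'electric'] (min_width=19, slack=1)
Line 5: ['stone'] (min_width=5, slack=15)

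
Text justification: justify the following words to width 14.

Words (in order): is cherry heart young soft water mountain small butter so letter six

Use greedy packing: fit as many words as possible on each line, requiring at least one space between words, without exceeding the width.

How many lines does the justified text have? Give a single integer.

Answer: 6

Derivation:
Line 1: ['is', 'cherry'] (min_width=9, slack=5)
Line 2: ['heart', 'young'] (min_width=11, slack=3)
Line 3: ['soft', 'water'] (min_width=10, slack=4)
Line 4: ['mountain', 'small'] (min_width=14, slack=0)
Line 5: ['butter', 'so'] (min_width=9, slack=5)
Line 6: ['letter', 'six'] (min_width=10, slack=4)
Total lines: 6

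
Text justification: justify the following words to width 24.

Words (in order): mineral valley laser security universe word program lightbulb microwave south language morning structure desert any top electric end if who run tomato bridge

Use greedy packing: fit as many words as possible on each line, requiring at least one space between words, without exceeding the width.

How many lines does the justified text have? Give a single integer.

Line 1: ['mineral', 'valley', 'laser'] (min_width=20, slack=4)
Line 2: ['security', 'universe', 'word'] (min_width=22, slack=2)
Line 3: ['program', 'lightbulb'] (min_width=17, slack=7)
Line 4: ['microwave', 'south', 'language'] (min_width=24, slack=0)
Line 5: ['morning', 'structure', 'desert'] (min_width=24, slack=0)
Line 6: ['any', 'top', 'electric', 'end', 'if'] (min_width=23, slack=1)
Line 7: ['who', 'run', 'tomato', 'bridge'] (min_width=21, slack=3)
Total lines: 7

Answer: 7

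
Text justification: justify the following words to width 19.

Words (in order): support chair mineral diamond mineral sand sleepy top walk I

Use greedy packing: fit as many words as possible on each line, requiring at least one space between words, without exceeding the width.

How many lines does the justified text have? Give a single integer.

Answer: 4

Derivation:
Line 1: ['support', 'chair'] (min_width=13, slack=6)
Line 2: ['mineral', 'diamond'] (min_width=15, slack=4)
Line 3: ['mineral', 'sand', 'sleepy'] (min_width=19, slack=0)
Line 4: ['top', 'walk', 'I'] (min_width=10, slack=9)
Total lines: 4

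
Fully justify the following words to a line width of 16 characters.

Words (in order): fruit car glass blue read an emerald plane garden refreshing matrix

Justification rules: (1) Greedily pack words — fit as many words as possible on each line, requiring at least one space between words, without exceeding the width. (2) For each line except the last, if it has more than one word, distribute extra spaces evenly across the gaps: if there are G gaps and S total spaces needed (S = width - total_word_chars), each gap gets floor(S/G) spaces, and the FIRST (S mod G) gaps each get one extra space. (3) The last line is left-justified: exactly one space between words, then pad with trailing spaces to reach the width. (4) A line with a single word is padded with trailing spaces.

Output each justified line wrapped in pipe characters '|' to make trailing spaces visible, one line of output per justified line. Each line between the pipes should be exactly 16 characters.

Line 1: ['fruit', 'car', 'glass'] (min_width=15, slack=1)
Line 2: ['blue', 'read', 'an'] (min_width=12, slack=4)
Line 3: ['emerald', 'plane'] (min_width=13, slack=3)
Line 4: ['garden'] (min_width=6, slack=10)
Line 5: ['refreshing'] (min_width=10, slack=6)
Line 6: ['matrix'] (min_width=6, slack=10)

Answer: |fruit  car glass|
|blue   read   an|
|emerald    plane|
|garden          |
|refreshing      |
|matrix          |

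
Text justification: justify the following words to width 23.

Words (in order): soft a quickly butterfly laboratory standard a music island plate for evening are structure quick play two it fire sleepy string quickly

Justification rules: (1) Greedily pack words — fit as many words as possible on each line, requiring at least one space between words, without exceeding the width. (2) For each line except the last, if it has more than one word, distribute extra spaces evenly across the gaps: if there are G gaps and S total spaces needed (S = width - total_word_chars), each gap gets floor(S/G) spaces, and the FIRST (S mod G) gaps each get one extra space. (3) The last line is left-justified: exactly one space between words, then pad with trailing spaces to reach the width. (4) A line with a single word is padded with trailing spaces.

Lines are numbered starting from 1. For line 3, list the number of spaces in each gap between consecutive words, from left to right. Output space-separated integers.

Line 1: ['soft', 'a', 'quickly'] (min_width=14, slack=9)
Line 2: ['butterfly', 'laboratory'] (min_width=20, slack=3)
Line 3: ['standard', 'a', 'music', 'island'] (min_width=23, slack=0)
Line 4: ['plate', 'for', 'evening', 'are'] (min_width=21, slack=2)
Line 5: ['structure', 'quick', 'play'] (min_width=20, slack=3)
Line 6: ['two', 'it', 'fire', 'sleepy'] (min_width=18, slack=5)
Line 7: ['string', 'quickly'] (min_width=14, slack=9)

Answer: 1 1 1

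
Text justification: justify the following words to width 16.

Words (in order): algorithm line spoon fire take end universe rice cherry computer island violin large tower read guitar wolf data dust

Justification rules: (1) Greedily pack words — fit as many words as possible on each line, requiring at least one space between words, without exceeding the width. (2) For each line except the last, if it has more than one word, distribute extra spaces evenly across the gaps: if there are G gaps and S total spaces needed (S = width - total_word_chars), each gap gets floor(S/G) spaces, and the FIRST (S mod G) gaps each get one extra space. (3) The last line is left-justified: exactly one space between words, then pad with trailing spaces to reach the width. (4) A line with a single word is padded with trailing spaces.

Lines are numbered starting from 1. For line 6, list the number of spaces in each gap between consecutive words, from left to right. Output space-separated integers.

Answer: 5

Derivation:
Line 1: ['algorithm', 'line'] (min_width=14, slack=2)
Line 2: ['spoon', 'fire', 'take'] (min_width=15, slack=1)
Line 3: ['end', 'universe'] (min_width=12, slack=4)
Line 4: ['rice', 'cherry'] (min_width=11, slack=5)
Line 5: ['computer', 'island'] (min_width=15, slack=1)
Line 6: ['violin', 'large'] (min_width=12, slack=4)
Line 7: ['tower', 'read'] (min_width=10, slack=6)
Line 8: ['guitar', 'wolf', 'data'] (min_width=16, slack=0)
Line 9: ['dust'] (min_width=4, slack=12)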